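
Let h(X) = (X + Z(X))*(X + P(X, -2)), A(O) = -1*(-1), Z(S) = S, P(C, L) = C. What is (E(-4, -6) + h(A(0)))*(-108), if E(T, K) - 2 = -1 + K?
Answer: 108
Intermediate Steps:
E(T, K) = 1 + K (E(T, K) = 2 + (-1 + K) = 1 + K)
A(O) = 1
h(X) = 4*X² (h(X) = (X + X)*(X + X) = (2*X)*(2*X) = 4*X²)
(E(-4, -6) + h(A(0)))*(-108) = ((1 - 6) + 4*1²)*(-108) = (-5 + 4*1)*(-108) = (-5 + 4)*(-108) = -1*(-108) = 108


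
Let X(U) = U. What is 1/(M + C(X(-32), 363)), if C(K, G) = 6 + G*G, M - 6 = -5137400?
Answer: -1/5005619 ≈ -1.9978e-7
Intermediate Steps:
M = -5137394 (M = 6 - 5137400 = -5137394)
C(K, G) = 6 + G²
1/(M + C(X(-32), 363)) = 1/(-5137394 + (6 + 363²)) = 1/(-5137394 + (6 + 131769)) = 1/(-5137394 + 131775) = 1/(-5005619) = -1/5005619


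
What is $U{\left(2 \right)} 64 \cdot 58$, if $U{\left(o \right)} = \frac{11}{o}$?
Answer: $20416$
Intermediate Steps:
$U{\left(2 \right)} 64 \cdot 58 = \frac{11}{2} \cdot 64 \cdot 58 = 352 \cdot 58 = 20416$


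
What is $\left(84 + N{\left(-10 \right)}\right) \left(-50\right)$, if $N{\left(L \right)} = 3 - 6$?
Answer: $-4050$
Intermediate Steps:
$N{\left(L \right)} = -3$ ($N{\left(L \right)} = 3 - 6 = -3$)
$\left(84 + N{\left(-10 \right)}\right) \left(-50\right) = \left(84 - 3\right) \left(-50\right) = 81 \left(-50\right) = -4050$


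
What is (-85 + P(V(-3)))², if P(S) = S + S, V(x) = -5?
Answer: 9025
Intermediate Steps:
P(S) = 2*S
(-85 + P(V(-3)))² = (-85 + 2*(-5))² = (-85 - 10)² = (-95)² = 9025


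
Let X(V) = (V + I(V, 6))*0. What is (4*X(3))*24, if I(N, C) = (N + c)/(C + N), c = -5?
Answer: 0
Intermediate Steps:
I(N, C) = (-5 + N)/(C + N) (I(N, C) = (N - 5)/(C + N) = (-5 + N)/(C + N))
X(V) = 0 (X(V) = (V + (-5 + V)/(6 + V))*0 = 0)
(4*X(3))*24 = (4*0)*24 = 0*24 = 0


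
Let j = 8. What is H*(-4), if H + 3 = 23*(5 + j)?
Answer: -1184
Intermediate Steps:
H = 296 (H = -3 + 23*(5 + 8) = -3 + 23*13 = -3 + 299 = 296)
H*(-4) = 296*(-4) = -1184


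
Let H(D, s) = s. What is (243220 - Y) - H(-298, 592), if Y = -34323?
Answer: 276951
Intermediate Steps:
(243220 - Y) - H(-298, 592) = (243220 - 1*(-34323)) - 1*592 = (243220 + 34323) - 592 = 277543 - 592 = 276951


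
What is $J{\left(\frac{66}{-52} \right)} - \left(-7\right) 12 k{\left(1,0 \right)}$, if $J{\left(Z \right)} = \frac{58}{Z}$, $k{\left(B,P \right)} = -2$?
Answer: $- \frac{7052}{33} \approx -213.7$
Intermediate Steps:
$J{\left(\frac{66}{-52} \right)} - \left(-7\right) 12 k{\left(1,0 \right)} = \frac{58}{66 \frac{1}{-52}} - \left(-7\right) 12 \left(-2\right) = \frac{58}{66 \left(- \frac{1}{52}\right)} - \left(-84\right) \left(-2\right) = \frac{58}{- \frac{33}{26}} - 168 = 58 \left(- \frac{26}{33}\right) - 168 = - \frac{1508}{33} - 168 = - \frac{7052}{33}$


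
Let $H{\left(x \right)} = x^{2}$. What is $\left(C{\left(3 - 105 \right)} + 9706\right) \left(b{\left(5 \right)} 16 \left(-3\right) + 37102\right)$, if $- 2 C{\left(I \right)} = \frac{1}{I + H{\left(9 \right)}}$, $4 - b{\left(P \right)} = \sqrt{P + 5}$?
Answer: $\frac{7523236115}{21} + \frac{3261224 \sqrt{10}}{7} \approx 3.5972 \cdot 10^{8}$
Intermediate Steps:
$b{\left(P \right)} = 4 - \sqrt{5 + P}$ ($b{\left(P \right)} = 4 - \sqrt{P + 5} = 4 - \sqrt{5 + P}$)
$C{\left(I \right)} = - \frac{1}{2 \left(81 + I\right)}$ ($C{\left(I \right)} = - \frac{1}{2 \left(I + 9^{2}\right)} = - \frac{1}{2 \left(I + 81\right)} = - \frac{1}{2 \left(81 + I\right)}$)
$\left(C{\left(3 - 105 \right)} + 9706\right) \left(b{\left(5 \right)} 16 \left(-3\right) + 37102\right) = \left(- \frac{1}{162 + 2 \left(3 - 105\right)} + 9706\right) \left(\left(4 - \sqrt{5 + 5}\right) 16 \left(-3\right) + 37102\right) = \left(- \frac{1}{162 + 2 \left(-102\right)} + 9706\right) \left(\left(4 - \sqrt{10}\right) 16 \left(-3\right) + 37102\right) = \left(- \frac{1}{162 - 204} + 9706\right) \left(\left(64 - 16 \sqrt{10}\right) \left(-3\right) + 37102\right) = \left(- \frac{1}{-42} + 9706\right) \left(\left(-192 + 48 \sqrt{10}\right) + 37102\right) = \left(\left(-1\right) \left(- \frac{1}{42}\right) + 9706\right) \left(36910 + 48 \sqrt{10}\right) = \left(\frac{1}{42} + 9706\right) \left(36910 + 48 \sqrt{10}\right) = \frac{407653 \left(36910 + 48 \sqrt{10}\right)}{42} = \frac{7523236115}{21} + \frac{3261224 \sqrt{10}}{7}$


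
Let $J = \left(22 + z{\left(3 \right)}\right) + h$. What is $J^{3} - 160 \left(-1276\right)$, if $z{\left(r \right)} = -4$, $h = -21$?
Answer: $204133$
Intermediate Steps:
$J = -3$ ($J = \left(22 - 4\right) - 21 = 18 - 21 = -3$)
$J^{3} - 160 \left(-1276\right) = \left(-3\right)^{3} - 160 \left(-1276\right) = -27 - -204160 = -27 + 204160 = 204133$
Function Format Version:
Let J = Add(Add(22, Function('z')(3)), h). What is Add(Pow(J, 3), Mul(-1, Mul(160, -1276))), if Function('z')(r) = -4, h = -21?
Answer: 204133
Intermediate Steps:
J = -3 (J = Add(Add(22, -4), -21) = Add(18, -21) = -3)
Add(Pow(J, 3), Mul(-1, Mul(160, -1276))) = Add(Pow(-3, 3), Mul(-1, Mul(160, -1276))) = Add(-27, Mul(-1, -204160)) = Add(-27, 204160) = 204133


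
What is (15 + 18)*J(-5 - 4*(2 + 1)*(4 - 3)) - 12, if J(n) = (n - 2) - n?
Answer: -78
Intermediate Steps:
J(n) = -2 (J(n) = (-2 + n) - n = -2)
(15 + 18)*J(-5 - 4*(2 + 1)*(4 - 3)) - 12 = (15 + 18)*(-2) - 12 = 33*(-2) - 12 = -66 - 12 = -78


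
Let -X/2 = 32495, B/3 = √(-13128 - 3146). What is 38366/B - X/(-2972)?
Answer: -32495/1486 - 19183*I*√16274/24411 ≈ -21.867 - 100.25*I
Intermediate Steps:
B = 3*I*√16274 (B = 3*√(-13128 - 3146) = 3*√(-16274) = 3*(I*√16274) = 3*I*√16274 ≈ 382.71*I)
X = -64990 (X = -2*32495 = -64990)
38366/B - X/(-2972) = 38366/((3*I*√16274)) - 1*(-64990)/(-2972) = 38366*(-I*√16274/48822) + 64990*(-1/2972) = -19183*I*√16274/24411 - 32495/1486 = -32495/1486 - 19183*I*√16274/24411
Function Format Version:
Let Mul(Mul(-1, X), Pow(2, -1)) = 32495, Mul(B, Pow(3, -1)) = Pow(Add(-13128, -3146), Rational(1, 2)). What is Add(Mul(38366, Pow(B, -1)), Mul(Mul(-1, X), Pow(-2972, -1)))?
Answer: Add(Rational(-32495, 1486), Mul(Rational(-19183, 24411), I, Pow(16274, Rational(1, 2)))) ≈ Add(-21.867, Mul(-100.25, I))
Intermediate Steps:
B = Mul(3, I, Pow(16274, Rational(1, 2))) (B = Mul(3, Pow(Add(-13128, -3146), Rational(1, 2))) = Mul(3, Pow(-16274, Rational(1, 2))) = Mul(3, Mul(I, Pow(16274, Rational(1, 2)))) = Mul(3, I, Pow(16274, Rational(1, 2))) ≈ Mul(382.71, I))
X = -64990 (X = Mul(-2, 32495) = -64990)
Add(Mul(38366, Pow(B, -1)), Mul(Mul(-1, X), Pow(-2972, -1))) = Add(Mul(38366, Pow(Mul(3, I, Pow(16274, Rational(1, 2))), -1)), Mul(Mul(-1, -64990), Pow(-2972, -1))) = Add(Mul(38366, Mul(Rational(-1, 48822), I, Pow(16274, Rational(1, 2)))), Mul(64990, Rational(-1, 2972))) = Add(Mul(Rational(-19183, 24411), I, Pow(16274, Rational(1, 2))), Rational(-32495, 1486)) = Add(Rational(-32495, 1486), Mul(Rational(-19183, 24411), I, Pow(16274, Rational(1, 2))))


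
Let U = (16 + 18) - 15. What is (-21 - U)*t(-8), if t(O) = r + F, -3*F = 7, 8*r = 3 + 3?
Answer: 190/3 ≈ 63.333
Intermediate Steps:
r = ¾ (r = (3 + 3)/8 = (⅛)*6 = ¾ ≈ 0.75000)
F = -7/3 (F = -⅓*7 = -7/3 ≈ -2.3333)
t(O) = -19/12 (t(O) = ¾ - 7/3 = -19/12)
U = 19 (U = 34 - 15 = 19)
(-21 - U)*t(-8) = (-21 - 1*19)*(-19/12) = (-21 - 19)*(-19/12) = -40*(-19/12) = 190/3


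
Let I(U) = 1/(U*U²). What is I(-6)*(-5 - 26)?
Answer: 31/216 ≈ 0.14352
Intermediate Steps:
I(U) = U⁻³ (I(U) = 1/(U³) = U⁻³)
I(-6)*(-5 - 26) = (-5 - 26)/(-6)³ = -1/216*(-31) = 31/216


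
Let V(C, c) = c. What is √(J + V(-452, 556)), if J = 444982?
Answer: √445538 ≈ 667.49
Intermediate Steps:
√(J + V(-452, 556)) = √(444982 + 556) = √445538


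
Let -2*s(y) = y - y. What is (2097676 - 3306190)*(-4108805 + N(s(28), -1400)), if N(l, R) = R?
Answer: 4967240285370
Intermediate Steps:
s(y) = 0 (s(y) = -(y - y)/2 = -1/2*0 = 0)
(2097676 - 3306190)*(-4108805 + N(s(28), -1400)) = (2097676 - 3306190)*(-4108805 - 1400) = -1208514*(-4110205) = 4967240285370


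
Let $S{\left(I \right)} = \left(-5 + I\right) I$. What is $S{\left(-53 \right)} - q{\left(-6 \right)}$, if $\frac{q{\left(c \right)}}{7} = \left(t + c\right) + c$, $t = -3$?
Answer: $3179$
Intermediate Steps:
$S{\left(I \right)} = I \left(-5 + I\right)$
$q{\left(c \right)} = -21 + 14 c$ ($q{\left(c \right)} = 7 \left(\left(-3 + c\right) + c\right) = 7 \left(-3 + 2 c\right) = -21 + 14 c$)
$S{\left(-53 \right)} - q{\left(-6 \right)} = - 53 \left(-5 - 53\right) - \left(-21 + 14 \left(-6\right)\right) = \left(-53\right) \left(-58\right) - \left(-21 - 84\right) = 3074 - -105 = 3074 + 105 = 3179$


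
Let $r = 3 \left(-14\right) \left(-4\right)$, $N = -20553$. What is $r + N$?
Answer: $-20385$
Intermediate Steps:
$r = 168$ ($r = \left(-42\right) \left(-4\right) = 168$)
$r + N = 168 - 20553 = -20385$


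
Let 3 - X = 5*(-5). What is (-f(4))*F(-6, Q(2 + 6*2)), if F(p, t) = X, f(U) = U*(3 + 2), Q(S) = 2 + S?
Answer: -560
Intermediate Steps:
f(U) = 5*U (f(U) = U*5 = 5*U)
X = 28 (X = 3 - 5*(-5) = 3 - 1*(-25) = 3 + 25 = 28)
F(p, t) = 28
(-f(4))*F(-6, Q(2 + 6*2)) = -5*4*28 = -1*20*28 = -20*28 = -560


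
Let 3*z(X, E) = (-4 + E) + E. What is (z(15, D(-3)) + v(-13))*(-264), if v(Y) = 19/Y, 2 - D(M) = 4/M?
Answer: 5896/39 ≈ 151.18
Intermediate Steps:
D(M) = 2 - 4/M
z(X, E) = -4/3 + 2*E/3 (z(X, E) = ((-4 + E) + E)/3 = (-4 + 2*E)/3 = -4/3 + 2*E/3)
(z(15, D(-3)) + v(-13))*(-264) = ((-4/3 + 2*(2 - 4/(-3))/3) + 19/(-13))*(-264) = ((-4/3 + 2*(2 - 4*(-⅓))/3) + 19*(-1/13))*(-264) = ((-4/3 + 2*(2 + 4/3)/3) - 19/13)*(-264) = ((-4/3 + (⅔)*(10/3)) - 19/13)*(-264) = ((-4/3 + 20/9) - 19/13)*(-264) = (8/9 - 19/13)*(-264) = -67/117*(-264) = 5896/39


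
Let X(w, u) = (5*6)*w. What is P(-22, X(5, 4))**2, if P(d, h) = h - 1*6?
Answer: 20736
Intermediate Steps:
X(w, u) = 30*w
P(d, h) = -6 + h (P(d, h) = h - 6 = -6 + h)
P(-22, X(5, 4))**2 = (-6 + 30*5)**2 = (-6 + 150)**2 = 144**2 = 20736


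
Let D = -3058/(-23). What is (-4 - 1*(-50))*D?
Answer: 6116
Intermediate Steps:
D = 3058/23 (D = -3058*(-1/23) = 3058/23 ≈ 132.96)
(-4 - 1*(-50))*D = (-4 - 1*(-50))*(3058/23) = (-4 + 50)*(3058/23) = 46*(3058/23) = 6116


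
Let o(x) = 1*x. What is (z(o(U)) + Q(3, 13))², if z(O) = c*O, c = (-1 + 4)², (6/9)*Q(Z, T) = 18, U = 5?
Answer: 5184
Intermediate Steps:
Q(Z, T) = 27 (Q(Z, T) = (3/2)*18 = 27)
c = 9 (c = 3² = 9)
o(x) = x
z(O) = 9*O
(z(o(U)) + Q(3, 13))² = (9*5 + 27)² = (45 + 27)² = 72² = 5184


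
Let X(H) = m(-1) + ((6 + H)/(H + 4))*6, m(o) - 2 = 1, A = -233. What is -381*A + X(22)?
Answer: 1154172/13 ≈ 88783.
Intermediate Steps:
m(o) = 3 (m(o) = 2 + 1 = 3)
X(H) = 3 + 6*(6 + H)/(4 + H) (X(H) = 3 + ((6 + H)/(H + 4))*6 = 3 + ((6 + H)/(4 + H))*6 = 3 + 6*(6 + H)/(4 + H))
-381*A + X(22) = -381*(-233) + 3*(16 + 3*22)/(4 + 22) = 88773 + 3*(16 + 66)/26 = 88773 + 3*(1/26)*82 = 88773 + 123/13 = 1154172/13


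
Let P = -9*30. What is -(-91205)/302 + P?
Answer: 9665/302 ≈ 32.003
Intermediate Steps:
P = -270
-(-91205)/302 + P = -(-91205)/302 - 270 = -185*(-493/302) - 270 = 91205/302 - 270 = 9665/302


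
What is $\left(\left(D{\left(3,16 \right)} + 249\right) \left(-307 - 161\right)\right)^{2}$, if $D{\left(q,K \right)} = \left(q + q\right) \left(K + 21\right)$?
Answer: $48588503184$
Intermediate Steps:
$D{\left(q,K \right)} = 2 q \left(21 + K\right)$
$\left(\left(D{\left(3,16 \right)} + 249\right) \left(-307 - 161\right)\right)^{2} = \left(\left(2 \cdot 3 \left(21 + 16\right) + 249\right) \left(-307 - 161\right)\right)^{2} = \left(\left(2 \cdot 3 \cdot 37 + 249\right) \left(-468\right)\right)^{2} = \left(\left(222 + 249\right) \left(-468\right)\right)^{2} = \left(471 \left(-468\right)\right)^{2} = \left(-220428\right)^{2} = 48588503184$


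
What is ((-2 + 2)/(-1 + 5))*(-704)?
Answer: 0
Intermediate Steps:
((-2 + 2)/(-1 + 5))*(-704) = (0/4)*(-704) = (0*(1/4))*(-704) = 0*(-704) = 0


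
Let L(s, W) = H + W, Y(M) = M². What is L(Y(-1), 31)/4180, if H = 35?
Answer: 3/190 ≈ 0.015789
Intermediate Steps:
L(s, W) = 35 + W
L(Y(-1), 31)/4180 = (35 + 31)/4180 = 66*(1/4180) = 3/190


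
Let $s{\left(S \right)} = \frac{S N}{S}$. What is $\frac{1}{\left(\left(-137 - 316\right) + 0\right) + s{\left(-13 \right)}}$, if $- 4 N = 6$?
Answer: $- \frac{2}{909} \approx -0.0022002$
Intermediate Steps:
$N = - \frac{3}{2}$ ($N = \left(- \frac{1}{4}\right) 6 = - \frac{3}{2} \approx -1.5$)
$s{\left(S \right)} = - \frac{3}{2}$ ($s{\left(S \right)} = \frac{S \left(- \frac{3}{2}\right)}{S} = \frac{\left(- \frac{3}{2}\right) S}{S} = - \frac{3}{2}$)
$\frac{1}{\left(\left(-137 - 316\right) + 0\right) + s{\left(-13 \right)}} = \frac{1}{\left(\left(-137 - 316\right) + 0\right) - \frac{3}{2}} = \frac{1}{\left(-453 + 0\right) - \frac{3}{2}} = \frac{1}{-453 - \frac{3}{2}} = \frac{1}{- \frac{909}{2}} = - \frac{2}{909}$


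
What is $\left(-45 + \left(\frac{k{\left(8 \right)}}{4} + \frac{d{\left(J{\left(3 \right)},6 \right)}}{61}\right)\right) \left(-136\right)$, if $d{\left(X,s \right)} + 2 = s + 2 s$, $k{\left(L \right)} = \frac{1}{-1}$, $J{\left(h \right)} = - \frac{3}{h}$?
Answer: $\frac{373218}{61} \approx 6118.3$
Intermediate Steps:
$k{\left(L \right)} = -1$
$d{\left(X,s \right)} = -2 + 3 s$ ($d{\left(X,s \right)} = -2 + \left(s + 2 s\right) = -2 + 3 s$)
$\left(-45 + \left(\frac{k{\left(8 \right)}}{4} + \frac{d{\left(J{\left(3 \right)},6 \right)}}{61}\right)\right) \left(-136\right) = \left(-45 - \left(\frac{1}{4} - \frac{-2 + 3 \cdot 6}{61}\right)\right) \left(-136\right) = \left(-45 - \left(\frac{1}{4} - \left(-2 + 18\right) \frac{1}{61}\right)\right) \left(-136\right) = \left(-45 + \left(- \frac{1}{4} + 16 \cdot \frac{1}{61}\right)\right) \left(-136\right) = \left(-45 + \left(- \frac{1}{4} + \frac{16}{61}\right)\right) \left(-136\right) = \left(-45 + \frac{3}{244}\right) \left(-136\right) = \left(- \frac{10977}{244}\right) \left(-136\right) = \frac{373218}{61}$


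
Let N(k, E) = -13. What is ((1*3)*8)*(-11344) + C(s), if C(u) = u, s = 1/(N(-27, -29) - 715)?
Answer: -198202369/728 ≈ -2.7226e+5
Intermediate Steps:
s = -1/728 (s = 1/(-13 - 715) = 1/(-728) = -1/728 ≈ -0.0013736)
((1*3)*8)*(-11344) + C(s) = ((1*3)*8)*(-11344) - 1/728 = (3*8)*(-11344) - 1/728 = 24*(-11344) - 1/728 = -272256 - 1/728 = -198202369/728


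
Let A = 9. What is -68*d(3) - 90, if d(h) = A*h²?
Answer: -5598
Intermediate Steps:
d(h) = 9*h²
-68*d(3) - 90 = -612*3² - 90 = -612*9 - 90 = -68*81 - 90 = -5508 - 90 = -5598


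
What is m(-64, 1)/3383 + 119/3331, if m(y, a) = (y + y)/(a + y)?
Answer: 25788719/709932699 ≈ 0.036326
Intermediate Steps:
m(y, a) = 2*y/(a + y) (m(y, a) = (2*y)/(a + y) = 2*y/(a + y))
m(-64, 1)/3383 + 119/3331 = (2*(-64)/(1 - 64))/3383 + 119/3331 = (2*(-64)/(-63))*(1/3383) + 119*(1/3331) = (2*(-64)*(-1/63))*(1/3383) + 119/3331 = (128/63)*(1/3383) + 119/3331 = 128/213129 + 119/3331 = 25788719/709932699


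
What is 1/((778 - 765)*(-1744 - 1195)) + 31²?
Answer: 36716926/38207 ≈ 961.00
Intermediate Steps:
1/((778 - 765)*(-1744 - 1195)) + 31² = 1/(13*(-2939)) + 961 = 1/(-38207) + 961 = -1/38207 + 961 = 36716926/38207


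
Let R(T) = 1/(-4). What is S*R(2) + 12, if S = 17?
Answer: 31/4 ≈ 7.7500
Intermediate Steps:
R(T) = -¼
S*R(2) + 12 = 17*(-¼) + 12 = -17/4 + 12 = 31/4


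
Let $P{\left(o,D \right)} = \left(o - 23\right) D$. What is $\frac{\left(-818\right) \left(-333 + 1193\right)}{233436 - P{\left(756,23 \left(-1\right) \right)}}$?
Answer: $- \frac{140696}{50059} \approx -2.8106$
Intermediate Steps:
$P{\left(o,D \right)} = D \left(-23 + o\right)$ ($P{\left(o,D \right)} = \left(-23 + o\right) D = D \left(-23 + o\right)$)
$\frac{\left(-818\right) \left(-333 + 1193\right)}{233436 - P{\left(756,23 \left(-1\right) \right)}} = \frac{\left(-818\right) \left(-333 + 1193\right)}{233436 - 23 \left(-1\right) \left(-23 + 756\right)} = \frac{\left(-818\right) 860}{233436 - \left(-23\right) 733} = - \frac{703480}{233436 - -16859} = - \frac{703480}{233436 + 16859} = - \frac{703480}{250295} = \left(-703480\right) \frac{1}{250295} = - \frac{140696}{50059}$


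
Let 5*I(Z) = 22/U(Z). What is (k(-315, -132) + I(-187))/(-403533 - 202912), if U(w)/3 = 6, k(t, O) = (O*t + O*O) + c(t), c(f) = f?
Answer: -377288/3898575 ≈ -0.096776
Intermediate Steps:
k(t, O) = t + O**2 + O*t (k(t, O) = (O*t + O*O) + t = (O*t + O**2) + t = (O**2 + O*t) + t = t + O**2 + O*t)
U(w) = 18 (U(w) = 3*6 = 18)
I(Z) = 11/45 (I(Z) = (22/18)/5 = (22*(1/18))/5 = (1/5)*(11/9) = 11/45)
(k(-315, -132) + I(-187))/(-403533 - 202912) = ((-315 + (-132)**2 - 132*(-315)) + 11/45)/(-403533 - 202912) = ((-315 + 17424 + 41580) + 11/45)/(-606445) = (58689 + 11/45)*(-1/606445) = (2641016/45)*(-1/606445) = -377288/3898575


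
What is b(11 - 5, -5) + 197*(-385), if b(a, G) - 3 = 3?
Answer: -75839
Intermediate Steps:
b(a, G) = 6 (b(a, G) = 3 + 3 = 6)
b(11 - 5, -5) + 197*(-385) = 6 + 197*(-385) = 6 - 75845 = -75839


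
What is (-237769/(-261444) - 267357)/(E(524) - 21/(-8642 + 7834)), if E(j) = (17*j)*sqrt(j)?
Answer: 98836685074946/591441587191933203581 - 203255214298078893184*sqrt(131)/1774324761575799610743 ≈ -1.3111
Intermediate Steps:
E(j) = 17*j**(3/2)
(-237769/(-261444) - 267357)/(E(524) - 21/(-8642 + 7834)) = (-237769/(-261444) - 267357)/(17*524**(3/2) - 21/(-8642 + 7834)) = (-237769*(-1/261444) - 267357)/(17*(1048*sqrt(131)) - 21/(-808)) = (237769/261444 - 267357)/(17816*sqrt(131) - 1/808*(-21)) = -69898645739/(261444*(17816*sqrt(131) + 21/808)) = -69898645739/(261444*(21/808 + 17816*sqrt(131)))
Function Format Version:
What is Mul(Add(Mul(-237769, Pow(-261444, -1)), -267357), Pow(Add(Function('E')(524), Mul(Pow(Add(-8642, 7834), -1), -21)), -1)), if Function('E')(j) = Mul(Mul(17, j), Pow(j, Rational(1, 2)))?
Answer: Add(Rational(98836685074946, 591441587191933203581), Mul(Rational(-203255214298078893184, 1774324761575799610743), Pow(131, Rational(1, 2)))) ≈ -1.3111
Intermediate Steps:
Function('E')(j) = Mul(17, Pow(j, Rational(3, 2)))
Mul(Add(Mul(-237769, Pow(-261444, -1)), -267357), Pow(Add(Function('E')(524), Mul(Pow(Add(-8642, 7834), -1), -21)), -1)) = Mul(Add(Mul(-237769, Pow(-261444, -1)), -267357), Pow(Add(Mul(17, Pow(524, Rational(3, 2))), Mul(Pow(Add(-8642, 7834), -1), -21)), -1)) = Mul(Add(Mul(-237769, Rational(-1, 261444)), -267357), Pow(Add(Mul(17, Mul(1048, Pow(131, Rational(1, 2)))), Mul(Pow(-808, -1), -21)), -1)) = Mul(Add(Rational(237769, 261444), -267357), Pow(Add(Mul(17816, Pow(131, Rational(1, 2))), Mul(Rational(-1, 808), -21)), -1)) = Mul(Rational(-69898645739, 261444), Pow(Add(Mul(17816, Pow(131, Rational(1, 2))), Rational(21, 808)), -1)) = Mul(Rational(-69898645739, 261444), Pow(Add(Rational(21, 808), Mul(17816, Pow(131, Rational(1, 2)))), -1))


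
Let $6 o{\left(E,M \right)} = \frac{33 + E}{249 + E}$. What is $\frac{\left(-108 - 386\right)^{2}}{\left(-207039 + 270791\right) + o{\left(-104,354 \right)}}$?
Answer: $\frac{212311320}{55464169} \approx 3.8279$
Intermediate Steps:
$o{\left(E,M \right)} = \frac{33 + E}{6 \left(249 + E\right)}$ ($o{\left(E,M \right)} = \frac{\left(33 + E\right) \frac{1}{249 + E}}{6} = \frac{\frac{1}{249 + E} \left(33 + E\right)}{6} = \frac{33 + E}{6 \left(249 + E\right)}$)
$\frac{\left(-108 - 386\right)^{2}}{\left(-207039 + 270791\right) + o{\left(-104,354 \right)}} = \frac{\left(-108 - 386\right)^{2}}{\left(-207039 + 270791\right) + \frac{33 - 104}{6 \left(249 - 104\right)}} = \frac{\left(-494\right)^{2}}{63752 + \frac{1}{6} \cdot \frac{1}{145} \left(-71\right)} = \frac{244036}{63752 + \frac{1}{6} \cdot \frac{1}{145} \left(-71\right)} = \frac{244036}{63752 - \frac{71}{870}} = \frac{244036}{\frac{55464169}{870}} = 244036 \cdot \frac{870}{55464169} = \frac{212311320}{55464169}$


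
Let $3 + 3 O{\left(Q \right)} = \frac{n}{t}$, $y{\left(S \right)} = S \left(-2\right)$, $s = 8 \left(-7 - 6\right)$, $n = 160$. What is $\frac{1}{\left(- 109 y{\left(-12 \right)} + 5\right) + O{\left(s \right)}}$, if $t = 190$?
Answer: $- \frac{57}{148868} \approx -0.00038289$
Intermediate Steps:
$s = -104$ ($s = 8 \left(-13\right) = -104$)
$y{\left(S \right)} = - 2 S$
$O{\left(Q \right)} = - \frac{41}{57}$ ($O{\left(Q \right)} = -1 + \frac{160 \cdot \frac{1}{190}}{3} = -1 + \frac{1}{3} \cdot \frac{16}{19} = -1 + \frac{16}{57} = - \frac{41}{57}$)
$\frac{1}{\left(- 109 y{\left(-12 \right)} + 5\right) + O{\left(s \right)}} = \frac{1}{\left(- 109 \left(\left(-2\right) \left(-12\right)\right) + 5\right) - \frac{41}{57}} = \frac{1}{\left(\left(-109\right) 24 + 5\right) - \frac{41}{57}} = \frac{1}{\left(-2616 + 5\right) - \frac{41}{57}} = \frac{1}{-2611 - \frac{41}{57}} = \frac{1}{- \frac{148868}{57}} = - \frac{57}{148868}$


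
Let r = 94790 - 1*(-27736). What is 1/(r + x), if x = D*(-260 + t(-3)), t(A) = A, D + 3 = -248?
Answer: 1/188539 ≈ 5.3039e-6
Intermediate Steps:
D = -251 (D = -3 - 248 = -251)
x = 66013 (x = -251*(-260 - 3) = -251*(-263) = 66013)
r = 122526 (r = 94790 + 27736 = 122526)
1/(r + x) = 1/(122526 + 66013) = 1/188539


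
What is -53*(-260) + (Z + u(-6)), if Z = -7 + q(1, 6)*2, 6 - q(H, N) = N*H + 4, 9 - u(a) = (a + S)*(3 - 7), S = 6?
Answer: 13774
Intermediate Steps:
u(a) = 33 + 4*a (u(a) = 9 - (a + 6)*(3 - 7) = 9 - (6 + a)*(-4) = 9 - (-24 - 4*a) = 9 + (24 + 4*a) = 33 + 4*a)
q(H, N) = 2 - H*N (q(H, N) = 6 - (N*H + 4) = 6 - (H*N + 4) = 6 - (4 + H*N) = 6 + (-4 - H*N) = 2 - H*N)
Z = -15 (Z = -7 + (2 - 1*1*6)*2 = -7 + (2 - 6)*2 = -7 - 4*2 = -7 - 8 = -15)
-53*(-260) + (Z + u(-6)) = -53*(-260) + (-15 + (33 + 4*(-6))) = 13780 + (-15 + (33 - 24)) = 13780 + (-15 + 9) = 13780 - 6 = 13774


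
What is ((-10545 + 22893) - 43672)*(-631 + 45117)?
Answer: -1393479464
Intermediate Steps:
((-10545 + 22893) - 43672)*(-631 + 45117) = (12348 - 43672)*44486 = -31324*44486 = -1393479464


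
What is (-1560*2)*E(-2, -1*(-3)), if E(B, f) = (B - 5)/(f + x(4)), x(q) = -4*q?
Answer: -1680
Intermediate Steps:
E(B, f) = (-5 + B)/(-16 + f) (E(B, f) = (B - 5)/(f - 4*4) = (-5 + B)/(f - 16) = (-5 + B)/(-16 + f))
(-1560*2)*E(-2, -1*(-3)) = (-1560*2)*((-5 - 2)/(-16 - 1*(-3))) = (-39*80)*(-7/(-16 + 3)) = -3120*(-7)/(-13) = -(-240)*(-7) = -3120*7/13 = -1680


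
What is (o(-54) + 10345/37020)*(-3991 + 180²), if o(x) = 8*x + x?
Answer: -102166576475/7404 ≈ -1.3799e+7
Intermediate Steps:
o(x) = 9*x
(o(-54) + 10345/37020)*(-3991 + 180²) = (9*(-54) + 10345/37020)*(-3991 + 180²) = (-486 + 10345*(1/37020))*(-3991 + 32400) = (-486 + 2069/7404)*28409 = -3596275/7404*28409 = -102166576475/7404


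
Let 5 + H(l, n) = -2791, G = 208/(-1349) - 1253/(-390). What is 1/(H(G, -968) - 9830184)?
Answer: -1/9832980 ≈ -1.0170e-7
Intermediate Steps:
G = 1609177/526110 (G = 208*(-1/1349) - 1253*(-1/390) = -208/1349 + 1253/390 = 1609177/526110 ≈ 3.0586)
H(l, n) = -2796 (H(l, n) = -5 - 2791 = -2796)
1/(H(G, -968) - 9830184) = 1/(-2796 - 9830184) = 1/(-9832980) = -1/9832980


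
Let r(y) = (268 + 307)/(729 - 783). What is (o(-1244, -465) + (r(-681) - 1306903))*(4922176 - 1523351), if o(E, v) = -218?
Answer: -239906433096925/54 ≈ -4.4427e+12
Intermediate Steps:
r(y) = -575/54 (r(y) = 575/(-54) = 575*(-1/54) = -575/54)
(o(-1244, -465) + (r(-681) - 1306903))*(4922176 - 1523351) = (-218 + (-575/54 - 1306903))*(4922176 - 1523351) = (-218 - 70573337/54)*3398825 = -70585109/54*3398825 = -239906433096925/54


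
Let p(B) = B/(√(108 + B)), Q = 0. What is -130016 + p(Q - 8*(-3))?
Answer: -130016 + 4*√33/11 ≈ -1.3001e+5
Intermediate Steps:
p(B) = B/√(108 + B)
-130016 + p(Q - 8*(-3)) = -130016 + (0 - 8*(-3))/√(108 + (0 - 8*(-3))) = -130016 + (0 + 24)/√(108 + (0 + 24)) = -130016 + 24/√(108 + 24) = -130016 + 24/√132 = -130016 + 24*(√33/66) = -130016 + 4*√33/11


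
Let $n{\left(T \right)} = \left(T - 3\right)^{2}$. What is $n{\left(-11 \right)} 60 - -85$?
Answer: $11845$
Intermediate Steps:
$n{\left(T \right)} = \left(-3 + T\right)^{2}$
$n{\left(-11 \right)} 60 - -85 = \left(-3 - 11\right)^{2} \cdot 60 - -85 = \left(-14\right)^{2} \cdot 60 + 85 = 196 \cdot 60 + 85 = 11760 + 85 = 11845$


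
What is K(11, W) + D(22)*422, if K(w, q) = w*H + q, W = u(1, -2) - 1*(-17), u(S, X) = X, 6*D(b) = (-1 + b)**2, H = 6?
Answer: 31098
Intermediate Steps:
D(b) = (-1 + b)**2/6
W = 15 (W = -2 - 1*(-17) = -2 + 17 = 15)
K(w, q) = q + 6*w (K(w, q) = w*6 + q = 6*w + q = q + 6*w)
K(11, W) + D(22)*422 = (15 + 6*11) + ((-1 + 22)**2/6)*422 = (15 + 66) + ((1/6)*21**2)*422 = 81 + ((1/6)*441)*422 = 81 + (147/2)*422 = 81 + 31017 = 31098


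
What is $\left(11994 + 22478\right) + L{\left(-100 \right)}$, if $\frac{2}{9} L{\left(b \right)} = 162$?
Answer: $35201$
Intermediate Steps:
$L{\left(b \right)} = 729$ ($L{\left(b \right)} = \frac{9}{2} \cdot 162 = 729$)
$\left(11994 + 22478\right) + L{\left(-100 \right)} = \left(11994 + 22478\right) + 729 = 34472 + 729 = 35201$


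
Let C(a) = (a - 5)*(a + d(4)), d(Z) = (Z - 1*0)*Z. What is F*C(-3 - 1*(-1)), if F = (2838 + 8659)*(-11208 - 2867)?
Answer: 15858386950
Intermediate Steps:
d(Z) = Z² (d(Z) = (Z + 0)*Z = Z*Z = Z²)
F = -161820275 (F = 11497*(-14075) = -161820275)
C(a) = (-5 + a)*(16 + a) (C(a) = (a - 5)*(a + 4²) = (-5 + a)*(a + 16) = (-5 + a)*(16 + a))
F*C(-3 - 1*(-1)) = -161820275*(-80 + (-3 - 1*(-1))² + 11*(-3 - 1*(-1))) = -161820275*(-80 + (-3 + 1)² + 11*(-3 + 1)) = -161820275*(-80 + (-2)² + 11*(-2)) = -161820275*(-80 + 4 - 22) = -161820275*(-98) = 15858386950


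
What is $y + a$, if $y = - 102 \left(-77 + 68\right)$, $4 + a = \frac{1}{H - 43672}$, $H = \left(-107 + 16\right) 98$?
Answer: $\frac{48067259}{52590} \approx 914.0$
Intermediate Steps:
$H = -8918$ ($H = \left(-91\right) 98 = -8918$)
$a = - \frac{210361}{52590}$ ($a = -4 + \frac{1}{-8918 - 43672} = -4 + \frac{1}{-52590} = -4 - \frac{1}{52590} = - \frac{210361}{52590} \approx -4.0$)
$y = 918$ ($y = \left(-102\right) \left(-9\right) = 918$)
$y + a = 918 - \frac{210361}{52590} = \frac{48067259}{52590}$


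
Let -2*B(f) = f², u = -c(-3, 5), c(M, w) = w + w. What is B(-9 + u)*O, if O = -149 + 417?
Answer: -48374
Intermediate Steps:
c(M, w) = 2*w
O = 268
u = -10 (u = -2*5 = -1*10 = -10)
B(f) = -f²/2
B(-9 + u)*O = -(-9 - 10)²/2*268 = -½*(-19)²*268 = -½*361*268 = -361/2*268 = -48374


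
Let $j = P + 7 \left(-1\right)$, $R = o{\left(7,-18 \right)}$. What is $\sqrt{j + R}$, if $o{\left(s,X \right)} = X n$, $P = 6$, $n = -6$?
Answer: $\sqrt{107} \approx 10.344$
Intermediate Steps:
$o{\left(s,X \right)} = - 6 X$ ($o{\left(s,X \right)} = X \left(-6\right) = - 6 X$)
$R = 108$ ($R = \left(-6\right) \left(-18\right) = 108$)
$j = -1$ ($j = 6 + 7 \left(-1\right) = 6 - 7 = -1$)
$\sqrt{j + R} = \sqrt{-1 + 108} = \sqrt{107}$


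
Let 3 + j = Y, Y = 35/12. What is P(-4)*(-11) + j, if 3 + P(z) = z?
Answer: 923/12 ≈ 76.917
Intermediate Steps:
P(z) = -3 + z
Y = 35/12 (Y = 35*(1/12) = 35/12 ≈ 2.9167)
j = -1/12 (j = -3 + 35/12 = -1/12 ≈ -0.083333)
P(-4)*(-11) + j = (-3 - 4)*(-11) - 1/12 = -7*(-11) - 1/12 = 77 - 1/12 = 923/12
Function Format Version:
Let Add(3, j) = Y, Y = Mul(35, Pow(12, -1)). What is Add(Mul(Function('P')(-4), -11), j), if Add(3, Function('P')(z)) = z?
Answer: Rational(923, 12) ≈ 76.917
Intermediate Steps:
Function('P')(z) = Add(-3, z)
Y = Rational(35, 12) (Y = Mul(35, Rational(1, 12)) = Rational(35, 12) ≈ 2.9167)
j = Rational(-1, 12) (j = Add(-3, Rational(35, 12)) = Rational(-1, 12) ≈ -0.083333)
Add(Mul(Function('P')(-4), -11), j) = Add(Mul(Add(-3, -4), -11), Rational(-1, 12)) = Add(Mul(-7, -11), Rational(-1, 12)) = Add(77, Rational(-1, 12)) = Rational(923, 12)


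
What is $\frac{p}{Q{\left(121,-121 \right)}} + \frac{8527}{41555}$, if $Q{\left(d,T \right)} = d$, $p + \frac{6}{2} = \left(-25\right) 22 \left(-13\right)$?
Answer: $\frac{298025352}{5028155} \approx 59.271$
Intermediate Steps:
$p = 7147$ ($p = -3 + \left(-25\right) 22 \left(-13\right) = -3 - -7150 = -3 + 7150 = 7147$)
$\frac{p}{Q{\left(121,-121 \right)}} + \frac{8527}{41555} = \frac{7147}{121} + \frac{8527}{41555} = \frac{298025352}{5028155}$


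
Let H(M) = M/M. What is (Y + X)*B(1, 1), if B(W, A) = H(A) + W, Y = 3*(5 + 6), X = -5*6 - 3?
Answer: 0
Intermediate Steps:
H(M) = 1
X = -33 (X = -30 - 3 = -33)
Y = 33 (Y = 3*11 = 33)
B(W, A) = 1 + W
(Y + X)*B(1, 1) = (33 - 33)*(1 + 1) = 0*2 = 0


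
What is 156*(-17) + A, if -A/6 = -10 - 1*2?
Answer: -2580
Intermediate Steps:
A = 72 (A = -6*(-10 - 1*2) = -6*(-10 - 2) = -6*(-12) = 72)
156*(-17) + A = 156*(-17) + 72 = -2652 + 72 = -2580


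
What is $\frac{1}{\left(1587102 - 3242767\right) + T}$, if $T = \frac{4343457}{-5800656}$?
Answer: $- \frac{1933552}{3201315819899} \approx -6.0399 \cdot 10^{-7}$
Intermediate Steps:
$T = - \frac{1447819}{1933552}$ ($T = 4343457 \left(- \frac{1}{5800656}\right) = - \frac{1447819}{1933552} \approx -0.74879$)
$\frac{1}{\left(1587102 - 3242767\right) + T} = \frac{1}{\left(1587102 - 3242767\right) - \frac{1447819}{1933552}} = \frac{1}{-1655665 - \frac{1447819}{1933552}} = \frac{1}{- \frac{3201315819899}{1933552}} = - \frac{1933552}{3201315819899}$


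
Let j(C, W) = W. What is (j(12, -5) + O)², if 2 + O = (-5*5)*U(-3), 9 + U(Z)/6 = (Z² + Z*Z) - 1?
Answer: 1456849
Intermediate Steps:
U(Z) = -60 + 12*Z² (U(Z) = -54 + 6*((Z² + Z*Z) - 1) = -54 + 6*((Z² + Z²) - 1) = -54 + 6*(2*Z² - 1) = -54 + 6*(-1 + 2*Z²) = -54 + (-6 + 12*Z²) = -60 + 12*Z²)
O = -1202 (O = -2 + (-5*5)*(-60 + 12*(-3)²) = -2 - 25*(-60 + 12*9) = -2 - 25*(-60 + 108) = -2 - 25*48 = -2 - 1200 = -1202)
(j(12, -5) + O)² = (-5 - 1202)² = (-1207)² = 1456849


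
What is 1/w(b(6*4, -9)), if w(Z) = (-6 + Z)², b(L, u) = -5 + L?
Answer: 1/169 ≈ 0.0059172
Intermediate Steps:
1/w(b(6*4, -9)) = 1/((-6 + (-5 + 6*4))²) = 1/((-6 + (-5 + 24))²) = 1/((-6 + 19)²) = 1/(13²) = 1/169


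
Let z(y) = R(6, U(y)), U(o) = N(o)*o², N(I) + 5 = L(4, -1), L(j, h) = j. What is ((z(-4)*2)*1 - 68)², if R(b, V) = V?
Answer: 10000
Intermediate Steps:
N(I) = -1 (N(I) = -5 + 4 = -1)
U(o) = -o²
z(y) = -y²
((z(-4)*2)*1 - 68)² = ((-1*(-4)²*2)*1 - 68)² = ((-1*16*2)*1 - 68)² = (-16*2*1 - 68)² = (-32*1 - 68)² = (-32 - 68)² = (-100)² = 10000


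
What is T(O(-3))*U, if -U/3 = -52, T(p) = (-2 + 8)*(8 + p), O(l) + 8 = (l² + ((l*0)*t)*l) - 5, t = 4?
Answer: 3744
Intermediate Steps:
O(l) = -13 + l² (O(l) = -8 + ((l² + ((l*0)*4)*l) - 5) = -8 + ((l² + (0*4)*l) - 5) = -8 + ((l² + 0*l) - 5) = -8 + ((l² + 0) - 5) = -8 + (l² - 5) = -8 + (-5 + l²) = -13 + l²)
T(p) = 48 + 6*p (T(p) = 6*(8 + p) = 48 + 6*p)
U = 156 (U = -3*(-52) = 156)
T(O(-3))*U = (48 + 6*(-13 + (-3)²))*156 = (48 + 6*(-13 + 9))*156 = (48 + 6*(-4))*156 = (48 - 24)*156 = 24*156 = 3744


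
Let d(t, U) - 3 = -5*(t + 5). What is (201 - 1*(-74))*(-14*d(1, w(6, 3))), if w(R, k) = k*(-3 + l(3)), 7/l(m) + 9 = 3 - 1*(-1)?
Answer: 103950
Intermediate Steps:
l(m) = -7/5 (l(m) = 7/(-9 + (3 - 1*(-1))) = 7/(-9 + (3 + 1)) = 7/(-9 + 4) = 7/(-5) = 7*(-⅕) = -7/5)
w(R, k) = -22*k/5 (w(R, k) = k*(-3 - 7/5) = k*(-22/5) = -22*k/5)
d(t, U) = -22 - 5*t (d(t, U) = 3 - 5*(t + 5) = 3 - 5*(5 + t) = 3 + (-25 - 5*t) = -22 - 5*t)
(201 - 1*(-74))*(-14*d(1, w(6, 3))) = (201 - 1*(-74))*(-14*(-22 - 5*1)) = (201 + 74)*(-14*(-22 - 5)) = 275*(-14*(-27)) = 275*378 = 103950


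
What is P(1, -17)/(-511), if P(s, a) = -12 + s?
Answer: 11/511 ≈ 0.021526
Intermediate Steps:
P(1, -17)/(-511) = (-12 + 1)/(-511) = -11*(-1/511) = 11/511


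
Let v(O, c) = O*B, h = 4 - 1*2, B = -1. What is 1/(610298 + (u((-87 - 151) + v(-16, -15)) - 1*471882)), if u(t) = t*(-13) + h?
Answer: 1/141304 ≈ 7.0769e-6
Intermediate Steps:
h = 2 (h = 4 - 2 = 2)
v(O, c) = -O (v(O, c) = O*(-1) = -O)
u(t) = 2 - 13*t (u(t) = t*(-13) + 2 = -13*t + 2 = 2 - 13*t)
1/(610298 + (u((-87 - 151) + v(-16, -15)) - 1*471882)) = 1/(610298 + ((2 - 13*((-87 - 151) - 1*(-16))) - 1*471882)) = 1/(610298 + ((2 - 13*(-238 + 16)) - 471882)) = 1/(610298 + ((2 - 13*(-222)) - 471882)) = 1/(610298 + ((2 + 2886) - 471882)) = 1/(610298 + (2888 - 471882)) = 1/(610298 - 468994) = 1/141304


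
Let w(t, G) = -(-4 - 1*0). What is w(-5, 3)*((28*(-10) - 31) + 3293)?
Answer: 11928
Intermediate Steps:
w(t, G) = 4 (w(t, G) = -(-4 + 0) = -1*(-4) = 4)
w(-5, 3)*((28*(-10) - 31) + 3293) = 4*((28*(-10) - 31) + 3293) = 4*((-280 - 31) + 3293) = 4*(-311 + 3293) = 4*2982 = 11928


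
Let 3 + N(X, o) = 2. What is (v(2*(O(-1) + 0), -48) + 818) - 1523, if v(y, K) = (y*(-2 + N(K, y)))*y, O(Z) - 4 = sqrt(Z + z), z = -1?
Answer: -873 - 96*I*sqrt(2) ≈ -873.0 - 135.76*I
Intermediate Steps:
N(X, o) = -1 (N(X, o) = -3 + 2 = -1)
O(Z) = 4 + sqrt(-1 + Z) (O(Z) = 4 + sqrt(Z - 1) = 4 + sqrt(-1 + Z))
v(y, K) = -3*y**2 (v(y, K) = (y*(-2 - 1))*y = (y*(-3))*y = (-3*y)*y = -3*y**2)
(v(2*(O(-1) + 0), -48) + 818) - 1523 = (-3*4*((4 + sqrt(-1 - 1)) + 0)**2 + 818) - 1523 = (-3*4*((4 + sqrt(-2)) + 0)**2 + 818) - 1523 = (-3*4*((4 + I*sqrt(2)) + 0)**2 + 818) - 1523 = (-3*4*(4 + I*sqrt(2))**2 + 818) - 1523 = (-3*(8 + 2*I*sqrt(2))**2 + 818) - 1523 = (818 - 3*(8 + 2*I*sqrt(2))**2) - 1523 = -705 - 3*(8 + 2*I*sqrt(2))**2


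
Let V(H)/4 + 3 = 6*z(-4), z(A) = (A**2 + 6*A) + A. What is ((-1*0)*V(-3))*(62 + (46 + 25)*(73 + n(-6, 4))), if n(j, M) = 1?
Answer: 0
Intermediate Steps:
z(A) = A**2 + 7*A
V(H) = -300 (V(H) = -12 + 4*(6*(-4*(7 - 4))) = -12 + 4*(6*(-4*3)) = -12 + 4*(6*(-12)) = -12 + 4*(-72) = -12 - 288 = -300)
((-1*0)*V(-3))*(62 + (46 + 25)*(73 + n(-6, 4))) = (-1*0*(-300))*(62 + (46 + 25)*(73 + 1)) = (0*(-300))*(62 + 71*74) = 0*(62 + 5254) = 0*5316 = 0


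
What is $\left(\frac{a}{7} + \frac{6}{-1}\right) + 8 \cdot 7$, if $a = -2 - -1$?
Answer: $\frac{349}{7} \approx 49.857$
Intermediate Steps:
$a = -1$ ($a = -2 + 1 = -1$)
$\left(\frac{a}{7} + \frac{6}{-1}\right) + 8 \cdot 7 = \left(- \frac{1}{7} + \frac{6}{-1}\right) + 8 \cdot 7 = \left(\left(-1\right) \frac{1}{7} + 6 \left(-1\right)\right) + 56 = \left(- \frac{1}{7} - 6\right) + 56 = - \frac{43}{7} + 56 = \frac{349}{7}$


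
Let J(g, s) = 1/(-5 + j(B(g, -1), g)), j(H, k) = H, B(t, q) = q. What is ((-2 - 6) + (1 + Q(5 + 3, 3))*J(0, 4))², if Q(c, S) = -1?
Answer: 64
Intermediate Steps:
J(g, s) = -⅙ (J(g, s) = 1/(-5 - 1) = 1/(-6) = -⅙)
((-2 - 6) + (1 + Q(5 + 3, 3))*J(0, 4))² = ((-2 - 6) + (1 - 1)*(-⅙))² = (-8 + 0*(-⅙))² = (-8 + 0)² = (-8)² = 64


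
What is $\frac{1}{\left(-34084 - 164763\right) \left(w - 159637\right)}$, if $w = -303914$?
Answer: $\frac{1}{92175725697} \approx 1.0849 \cdot 10^{-11}$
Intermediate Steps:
$\frac{1}{\left(-34084 - 164763\right) \left(w - 159637\right)} = \frac{1}{\left(-34084 - 164763\right) \left(-303914 - 159637\right)} = \frac{1}{\left(-198847\right) \left(-463551\right)} = \frac{1}{92175725697}$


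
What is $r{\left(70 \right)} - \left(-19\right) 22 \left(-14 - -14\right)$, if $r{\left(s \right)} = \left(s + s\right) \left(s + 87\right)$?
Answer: $21980$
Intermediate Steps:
$r{\left(s \right)} = 2 s \left(87 + s\right)$
$r{\left(70 \right)} - \left(-19\right) 22 \left(-14 - -14\right) = 2 \cdot 70 \left(87 + 70\right) - \left(-19\right) 22 \left(-14 - -14\right) = 2 \cdot 70 \cdot 157 - - 418 \left(-14 + 14\right) = 21980 - \left(-418\right) 0 = 21980 - 0 = 21980 + 0 = 21980$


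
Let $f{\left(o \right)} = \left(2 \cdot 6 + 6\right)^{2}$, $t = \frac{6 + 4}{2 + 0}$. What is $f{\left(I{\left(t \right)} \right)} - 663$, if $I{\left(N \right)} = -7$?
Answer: $-339$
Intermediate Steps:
$t = 5$ ($t = \frac{10}{2} = 10 \cdot \frac{1}{2} = 5$)
$f{\left(o \right)} = 324$ ($f{\left(o \right)} = \left(12 + 6\right)^{2} = 18^{2} = 324$)
$f{\left(I{\left(t \right)} \right)} - 663 = 324 - 663 = -339$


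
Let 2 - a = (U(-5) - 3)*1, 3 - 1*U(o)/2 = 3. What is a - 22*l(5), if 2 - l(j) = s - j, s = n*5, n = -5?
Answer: -699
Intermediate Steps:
s = -25 (s = -5*5 = -25)
U(o) = 0 (U(o) = 6 - 2*3 = 6 - 6 = 0)
l(j) = 27 + j (l(j) = 2 - (-25 - j) = 2 + (25 + j) = 27 + j)
a = 5 (a = 2 - (0 - 3) = 2 - (-3) = 2 - 1*(-3) = 2 + 3 = 5)
a - 22*l(5) = 5 - 22*(27 + 5) = 5 - 22*32 = 5 - 704 = -699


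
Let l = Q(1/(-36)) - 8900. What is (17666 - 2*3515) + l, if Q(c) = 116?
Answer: 1852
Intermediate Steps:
l = -8784 (l = 116 - 8900 = -8784)
(17666 - 2*3515) + l = (17666 - 2*3515) - 8784 = (17666 - 7030) - 8784 = 10636 - 8784 = 1852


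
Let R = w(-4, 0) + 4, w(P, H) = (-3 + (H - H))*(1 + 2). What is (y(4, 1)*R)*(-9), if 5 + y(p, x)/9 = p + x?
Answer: 0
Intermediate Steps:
w(P, H) = -9 (w(P, H) = (-3 + 0)*3 = -3*3 = -9)
R = -5 (R = -9 + 4 = -5)
y(p, x) = -45 + 9*p + 9*x (y(p, x) = -45 + 9*(p + x) = -45 + (9*p + 9*x) = -45 + 9*p + 9*x)
(y(4, 1)*R)*(-9) = ((-45 + 9*4 + 9*1)*(-5))*(-9) = ((-45 + 36 + 9)*(-5))*(-9) = (0*(-5))*(-9) = 0*(-9) = 0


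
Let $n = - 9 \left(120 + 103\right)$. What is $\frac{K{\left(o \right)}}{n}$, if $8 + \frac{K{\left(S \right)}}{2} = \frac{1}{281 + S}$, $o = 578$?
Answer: $\frac{13742}{1724013} \approx 0.0079709$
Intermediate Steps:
$K{\left(S \right)} = -16 + \frac{2}{281 + S}$
$n = -2007$ ($n = \left(-9\right) 223 = -2007$)
$\frac{K{\left(o \right)}}{n} = \frac{2 \frac{1}{281 + 578} \left(-2247 - 4624\right)}{-2007} = \frac{2 \left(-2247 - 4624\right)}{859} \left(- \frac{1}{2007}\right) = 2 \cdot \frac{1}{859} \left(-6871\right) \left(- \frac{1}{2007}\right) = \left(- \frac{13742}{859}\right) \left(- \frac{1}{2007}\right) = \frac{13742}{1724013}$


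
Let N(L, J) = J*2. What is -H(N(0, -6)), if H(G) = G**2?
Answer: -144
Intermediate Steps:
N(L, J) = 2*J
-H(N(0, -6)) = -(2*(-6))**2 = -1*(-12)**2 = -1*144 = -144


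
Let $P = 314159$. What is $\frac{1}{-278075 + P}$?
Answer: $\frac{1}{36084} \approx 2.7713 \cdot 10^{-5}$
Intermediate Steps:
$\frac{1}{-278075 + P} = \frac{1}{-278075 + 314159} = \frac{1}{36084}$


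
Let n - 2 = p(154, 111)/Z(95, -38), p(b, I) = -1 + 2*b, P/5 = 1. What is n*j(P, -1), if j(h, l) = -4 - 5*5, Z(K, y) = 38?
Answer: -11107/38 ≈ -292.29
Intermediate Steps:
P = 5 (P = 5*1 = 5)
j(h, l) = -29 (j(h, l) = -4 - 25 = -29)
n = 383/38 (n = 2 + (-1 + 2*154)/38 = 2 + (-1 + 308)*(1/38) = 2 + 307*(1/38) = 2 + 307/38 = 383/38 ≈ 10.079)
n*j(P, -1) = (383/38)*(-29) = -11107/38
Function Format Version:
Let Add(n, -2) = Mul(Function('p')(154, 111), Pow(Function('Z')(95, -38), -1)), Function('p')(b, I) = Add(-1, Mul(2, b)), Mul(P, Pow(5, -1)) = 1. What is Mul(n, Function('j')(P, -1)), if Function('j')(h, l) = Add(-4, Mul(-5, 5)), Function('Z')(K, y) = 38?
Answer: Rational(-11107, 38) ≈ -292.29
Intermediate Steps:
P = 5 (P = Mul(5, 1) = 5)
Function('j')(h, l) = -29 (Function('j')(h, l) = Add(-4, -25) = -29)
n = Rational(383, 38) (n = Add(2, Mul(Add(-1, Mul(2, 154)), Pow(38, -1))) = Add(2, Mul(Add(-1, 308), Rational(1, 38))) = Add(2, Mul(307, Rational(1, 38))) = Add(2, Rational(307, 38)) = Rational(383, 38) ≈ 10.079)
Mul(n, Function('j')(P, -1)) = Mul(Rational(383, 38), -29) = Rational(-11107, 38)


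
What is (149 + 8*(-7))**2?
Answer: 8649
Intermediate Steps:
(149 + 8*(-7))**2 = (149 - 56)**2 = 93**2 = 8649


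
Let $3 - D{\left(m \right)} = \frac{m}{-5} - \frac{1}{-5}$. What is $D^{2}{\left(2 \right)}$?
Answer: $\frac{256}{25} \approx 10.24$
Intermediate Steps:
$D{\left(m \right)} = \frac{14}{5} + \frac{m}{5}$ ($D{\left(m \right)} = 3 - \left(\frac{m}{-5} - \frac{1}{-5}\right) = 3 - \left(m \left(- \frac{1}{5}\right) - - \frac{1}{5}\right) = 3 - \left(- \frac{m}{5} + \frac{1}{5}\right) = 3 - \left(\frac{1}{5} - \frac{m}{5}\right) = 3 + \left(- \frac{1}{5} + \frac{m}{5}\right) = \frac{14}{5} + \frac{m}{5}$)
$D^{2}{\left(2 \right)} = \left(\frac{14}{5} + \frac{1}{5} \cdot 2\right)^{2} = \left(\frac{14}{5} + \frac{2}{5}\right)^{2} = \left(\frac{16}{5}\right)^{2} = \frac{256}{25}$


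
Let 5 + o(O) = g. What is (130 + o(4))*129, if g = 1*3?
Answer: 16512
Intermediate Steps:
g = 3
o(O) = -2 (o(O) = -5 + 3 = -2)
(130 + o(4))*129 = (130 - 2)*129 = 128*129 = 16512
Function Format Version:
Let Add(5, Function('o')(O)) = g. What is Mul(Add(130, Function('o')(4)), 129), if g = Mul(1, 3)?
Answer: 16512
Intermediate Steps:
g = 3
Function('o')(O) = -2 (Function('o')(O) = Add(-5, 3) = -2)
Mul(Add(130, Function('o')(4)), 129) = Mul(Add(130, -2), 129) = Mul(128, 129) = 16512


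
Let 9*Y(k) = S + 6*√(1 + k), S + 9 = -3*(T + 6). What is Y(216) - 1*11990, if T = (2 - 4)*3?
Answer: -11991 + 2*√217/3 ≈ -11981.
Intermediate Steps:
T = -6 (T = -2*3 = -6)
S = -9 (S = -9 - 3*(-6 + 6) = -9 - 3*0 = -9 + 0 = -9)
Y(k) = -1 + 2*√(1 + k)/3 (Y(k) = (-9 + 6*√(1 + k))/9 = -1 + 2*√(1 + k)/3)
Y(216) - 1*11990 = (-1 + 2*√(1 + 216)/3) - 1*11990 = (-1 + 2*√217/3) - 11990 = -11991 + 2*√217/3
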